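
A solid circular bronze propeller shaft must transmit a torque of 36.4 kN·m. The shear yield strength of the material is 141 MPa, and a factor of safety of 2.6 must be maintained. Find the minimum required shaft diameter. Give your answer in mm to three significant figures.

d = 151 mm

Allowable shear stress τ_allow = 141/2.6 = 54.23 MPa.
For a solid shaft τ = 16T/(πd³), so d³ = 16T/(π τ_allow) = 16×3.6400×10^7/(π×54.23) = 3.418×10^6 mm³.
d = (3.418×10^6)^(1/3) = 150.6 mm.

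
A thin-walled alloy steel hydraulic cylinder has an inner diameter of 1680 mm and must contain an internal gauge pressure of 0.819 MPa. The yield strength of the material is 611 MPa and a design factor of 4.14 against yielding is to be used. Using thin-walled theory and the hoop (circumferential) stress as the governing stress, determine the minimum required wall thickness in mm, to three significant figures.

t = 4.66 mm

σ_allow = 611/4.14 = 147.6 MPa.
Hoop stress σ_h = pD/(2t), so t = pD/(2σ_allow) = 0.819×1680/(2×147.6) = 4.661 mm.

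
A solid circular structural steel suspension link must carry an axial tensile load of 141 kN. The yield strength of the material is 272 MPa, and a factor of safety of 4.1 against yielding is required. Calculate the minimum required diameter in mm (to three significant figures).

Allowable stress σ_allow = 272/4.1 = 66.34 MPa.
Required area A = F/σ_allow = 141000/66.34 = 2125 mm².
A = πd²/4 → d = √(4A/π) = 52.02 mm.

d = 52.0 mm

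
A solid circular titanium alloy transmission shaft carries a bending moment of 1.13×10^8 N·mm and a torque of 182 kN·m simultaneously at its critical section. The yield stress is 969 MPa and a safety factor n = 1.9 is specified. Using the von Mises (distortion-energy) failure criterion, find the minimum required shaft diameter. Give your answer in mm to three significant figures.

d = 157 mm

σ_allow = σ_y/n = 969/1.9 = 510.0 MPa.
For a solid shaft σ_b = 32M/(πd³) and τ = 16T/(πd³), so the von Mises stress is σ' = (16/πd³)·√(4M²+3T²).
√(4M²+3T²) = √(4×(1.130×10^8)² + 3×(1.820×10^8)²) = 3.879×10^8 N·mm.
d³ = 16×3.879×10^8/(π×510.0) = 3.873×10^6 mm³.
d = 157.0 mm.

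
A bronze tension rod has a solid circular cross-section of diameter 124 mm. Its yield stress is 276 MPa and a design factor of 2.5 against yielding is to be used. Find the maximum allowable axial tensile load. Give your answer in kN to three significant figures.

F_allow = 1330 kN

σ_allow = 276/2.5 = 110.4 MPa.
A = πd²/4 = π×124²/4 = 12080 mm².
F_allow = σ_allow × A = 110.4×12080 = 1.333×10^6 N.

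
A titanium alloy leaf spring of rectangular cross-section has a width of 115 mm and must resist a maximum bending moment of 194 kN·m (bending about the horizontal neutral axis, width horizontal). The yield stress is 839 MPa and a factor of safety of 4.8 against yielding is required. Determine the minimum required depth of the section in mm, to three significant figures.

σ_allow = 839/4.8 = 174.8 MPa.
For a rectangular section σ = 6M/(bh²), so h² = 6M/(b σ_allow) = 6×1.9400×10^8/(115×174.8) = 57910 mm².
h = 240.6 mm.

h = 241 mm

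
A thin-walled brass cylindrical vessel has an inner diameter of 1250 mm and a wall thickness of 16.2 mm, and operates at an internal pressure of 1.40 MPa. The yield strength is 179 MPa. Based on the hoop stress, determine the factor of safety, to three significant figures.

n = 3.31

σ_h = pD/(2t) = 1.40×1250/(2×16.2) = 54.01 MPa.
n = 179/54.01 = 3.314.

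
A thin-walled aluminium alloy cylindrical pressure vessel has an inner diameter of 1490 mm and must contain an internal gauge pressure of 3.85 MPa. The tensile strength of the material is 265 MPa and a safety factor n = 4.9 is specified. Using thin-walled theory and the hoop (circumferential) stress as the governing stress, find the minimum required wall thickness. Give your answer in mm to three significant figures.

σ_allow = 265/4.9 = 54.08 MPa.
Hoop stress σ_h = pD/(2t), so t = pD/(2σ_allow) = 3.85×1490/(2×54.08) = 53.04 mm.

t = 53.0 mm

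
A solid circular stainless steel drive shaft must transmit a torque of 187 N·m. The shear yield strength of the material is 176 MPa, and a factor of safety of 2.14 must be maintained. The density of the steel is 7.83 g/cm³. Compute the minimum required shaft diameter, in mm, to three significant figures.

d = 22.6 mm

Allowable shear stress τ_allow = 176/2.14 = 82.24 MPa.
For a solid shaft τ = 16T/(πd³), so d³ = 16T/(π τ_allow) = 16×187000/(π×82.24) = 11580 mm³.
d = (11580)^(1/3) = 22.62 mm.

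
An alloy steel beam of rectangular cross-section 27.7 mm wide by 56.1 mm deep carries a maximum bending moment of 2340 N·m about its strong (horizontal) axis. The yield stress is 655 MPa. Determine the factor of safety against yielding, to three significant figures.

n = 4.07

Section modulus S = bh²/6 = 27.7×56.1²/6 = 14530 mm³.
σ = M/S = 2340000/14530 = 161.1 MPa.
n = 655/161.1 = 4.067.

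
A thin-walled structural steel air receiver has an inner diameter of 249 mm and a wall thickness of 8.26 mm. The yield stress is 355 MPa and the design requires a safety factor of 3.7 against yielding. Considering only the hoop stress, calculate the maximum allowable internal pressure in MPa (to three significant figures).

p_allow = 6.37 MPa

σ_allow = 355/3.7 = 95.95 MPa.
σ_h = pD/(2t) → p_allow = 2σ_allow t/D = 2×95.95×8.26/249 = 6.366 MPa.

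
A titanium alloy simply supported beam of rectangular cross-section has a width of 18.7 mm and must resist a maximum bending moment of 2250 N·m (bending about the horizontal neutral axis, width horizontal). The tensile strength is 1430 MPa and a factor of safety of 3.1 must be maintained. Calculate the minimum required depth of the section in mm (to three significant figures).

σ_allow = 1430/3.1 = 461.3 MPa.
For a rectangular section σ = 6M/(bh²), so h² = 6M/(b σ_allow) = 6×2250000/(18.7×461.3) = 1565 mm².
h = 39.56 mm.

h = 39.6 mm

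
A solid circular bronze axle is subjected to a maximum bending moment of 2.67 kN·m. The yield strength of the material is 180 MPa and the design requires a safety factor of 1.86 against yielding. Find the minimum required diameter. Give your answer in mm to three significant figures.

σ_allow = 180/1.86 = 96.77 MPa.
For a solid circular section σ = 32M/(πd³), so d³ = 32M/(π σ_allow) = 32×2670000/(π×96.77) = 281000 mm³.
d = 65.50 mm.

d = 65.5 mm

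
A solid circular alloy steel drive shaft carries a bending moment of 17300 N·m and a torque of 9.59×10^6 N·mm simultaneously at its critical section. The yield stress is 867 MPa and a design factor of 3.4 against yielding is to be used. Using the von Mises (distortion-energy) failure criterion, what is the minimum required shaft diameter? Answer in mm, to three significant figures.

σ_allow = σ_y/n = 867/3.4 = 255.0 MPa.
For a solid shaft σ_b = 32M/(πd³) and τ = 16T/(πd³), so the von Mises stress is σ' = (16/πd³)·√(4M²+3T²).
√(4M²+3T²) = √(4×(1.730×10^7)² + 3×(9.590×10^6)²) = 3.838×10^7 N·mm.
d³ = 16×3.838×10^7/(π×255.0) = 766600 mm³.
d = 91.52 mm.

d = 91.5 mm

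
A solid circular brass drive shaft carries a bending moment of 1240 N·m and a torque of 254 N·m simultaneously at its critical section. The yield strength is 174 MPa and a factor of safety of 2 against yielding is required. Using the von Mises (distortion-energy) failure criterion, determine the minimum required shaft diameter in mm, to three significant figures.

d = 52.8 mm

σ_allow = σ_y/n = 174/2 = 87.00 MPa.
For a solid shaft σ_b = 32M/(πd³) and τ = 16T/(πd³), so the von Mises stress is σ' = (16/πd³)·√(4M²+3T²).
√(4M²+3T²) = √(4×(1.240×10^6)² + 3×(254000)²) = 2.519×10^6 N·mm.
d³ = 16×2.519×10^6/(π×87.00) = 147400 mm³.
d = 52.83 mm.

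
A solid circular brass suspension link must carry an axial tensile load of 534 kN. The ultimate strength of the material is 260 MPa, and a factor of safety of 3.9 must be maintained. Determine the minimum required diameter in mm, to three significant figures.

Allowable stress σ_allow = 260/3.9 = 66.67 MPa.
Required area A = F/σ_allow = 534000/66.67 = 8010 mm².
A = πd²/4 → d = √(4A/π) = 101.0 mm.

d = 101 mm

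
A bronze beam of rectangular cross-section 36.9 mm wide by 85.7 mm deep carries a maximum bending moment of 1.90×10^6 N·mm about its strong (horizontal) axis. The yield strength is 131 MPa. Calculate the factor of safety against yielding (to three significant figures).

Section modulus S = bh²/6 = 36.9×85.7²/6 = 45170 mm³.
σ = M/S = 1900000/45170 = 42.06 MPa.
n = 131/42.06 = 3.114.

n = 3.11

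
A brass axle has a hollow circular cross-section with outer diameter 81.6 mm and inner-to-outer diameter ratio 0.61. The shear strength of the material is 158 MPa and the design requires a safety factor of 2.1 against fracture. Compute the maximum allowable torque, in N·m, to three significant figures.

T_allow = 6920 N·m

τ_allow = 158/2.1 = 75.24 MPa.
For a hollow shaft T_allow = τ_allow·πd_o³(1−k⁴)/16 with 1−k⁴ = 0.8615, so πd_o³(1−k⁴)/16 = 91910 mm³.
T_allow = 75.24×91910 = 6.915×10^6 N·mm = 6915 N·m.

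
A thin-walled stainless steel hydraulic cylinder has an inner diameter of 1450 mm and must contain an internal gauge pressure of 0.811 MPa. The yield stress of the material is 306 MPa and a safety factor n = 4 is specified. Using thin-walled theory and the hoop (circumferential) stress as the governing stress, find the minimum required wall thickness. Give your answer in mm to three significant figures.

σ_allow = 306/4 = 76.50 MPa.
Hoop stress σ_h = pD/(2t), so t = pD/(2σ_allow) = 0.811×1450/(2×76.50) = 7.686 mm.

t = 7.69 mm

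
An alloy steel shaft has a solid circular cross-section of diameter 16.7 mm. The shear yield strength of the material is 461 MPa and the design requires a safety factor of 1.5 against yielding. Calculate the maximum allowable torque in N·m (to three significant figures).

T_allow = 281 N·m

τ_allow = 461/1.5 = 307.3 MPa.
For a solid shaft T_allow = τ_allow·πd³/16; πd³/16 = π×16.7³/16 = 914.5 mm³.
T_allow = 307.3×914.5 = 281100 N·mm = 281.1 N·m.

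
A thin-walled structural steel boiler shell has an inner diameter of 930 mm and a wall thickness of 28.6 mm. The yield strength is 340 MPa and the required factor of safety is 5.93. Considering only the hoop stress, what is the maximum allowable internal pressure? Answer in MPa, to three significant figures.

p_allow = 3.53 MPa

σ_allow = 340/5.93 = 57.34 MPa.
σ_h = pD/(2t) → p_allow = 2σ_allow t/D = 2×57.34×28.6/930 = 3.526 MPa.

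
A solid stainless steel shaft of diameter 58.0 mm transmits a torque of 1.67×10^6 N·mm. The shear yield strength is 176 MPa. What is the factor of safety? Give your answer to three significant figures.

n = 4.04

τ = 16T/(πd³) = 16×1670000/(π×58.0³) = 43.59 MPa.
n = τ_limit/τ = 176/43.59 = 4.037.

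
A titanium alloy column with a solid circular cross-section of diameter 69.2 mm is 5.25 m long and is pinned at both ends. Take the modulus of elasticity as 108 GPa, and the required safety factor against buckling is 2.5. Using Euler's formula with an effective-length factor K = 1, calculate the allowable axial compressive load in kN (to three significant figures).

I = πd⁴/64 = π×69.2⁴/64 = 1.126×10^6 mm⁴.
Effective length L_e = KL = 1×5.25 m = 5250 mm.
Euler critical load P_cr = π²EI/L_e² = π²×108000×1.126×10^6/5250² = 43530 N.
P_allow = P_cr/n = 43530/2.5 = 17410 N.

P_allow = 17.4 kN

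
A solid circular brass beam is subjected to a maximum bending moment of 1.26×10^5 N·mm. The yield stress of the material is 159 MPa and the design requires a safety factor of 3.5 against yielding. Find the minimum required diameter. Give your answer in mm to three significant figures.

σ_allow = 159/3.5 = 45.43 MPa.
For a solid circular section σ = 32M/(πd³), so d³ = 32M/(π σ_allow) = 32×126000/(π×45.43) = 28250 mm³.
d = 30.46 mm.

d = 30.5 mm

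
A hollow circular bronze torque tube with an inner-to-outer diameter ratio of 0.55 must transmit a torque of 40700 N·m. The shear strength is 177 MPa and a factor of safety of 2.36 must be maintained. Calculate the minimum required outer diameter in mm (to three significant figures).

τ_allow = 177/2.36 = 75.00 MPa.
For a hollow shaft τ = 16T/[πd_o³(1−k⁴)] with k = 0.55, so 1−k⁴ = 0.9085.
d_o³ = 16T/[π τ_allow (1−k⁴)] = 16×4.0700×10^7/(π×75.00×0.9085) = 3.042×10^6 mm³.
d_o = 144.9 mm.

d_o = 145 mm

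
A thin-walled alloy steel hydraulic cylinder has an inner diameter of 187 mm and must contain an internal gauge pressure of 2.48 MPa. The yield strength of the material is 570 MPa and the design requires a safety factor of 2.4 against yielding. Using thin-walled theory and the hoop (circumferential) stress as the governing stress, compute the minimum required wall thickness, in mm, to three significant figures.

σ_allow = 570/2.4 = 237.5 MPa.
Hoop stress σ_h = pD/(2t), so t = pD/(2σ_allow) = 2.48×187/(2×237.5) = 0.9763 mm.

t = 0.976 mm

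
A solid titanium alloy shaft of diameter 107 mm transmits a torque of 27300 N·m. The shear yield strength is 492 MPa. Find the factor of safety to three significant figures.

τ = 16T/(πd³) = 16×2.7300×10^7/(π×107³) = 113.5 MPa.
n = τ_limit/τ = 492/113.5 = 4.335.

n = 4.33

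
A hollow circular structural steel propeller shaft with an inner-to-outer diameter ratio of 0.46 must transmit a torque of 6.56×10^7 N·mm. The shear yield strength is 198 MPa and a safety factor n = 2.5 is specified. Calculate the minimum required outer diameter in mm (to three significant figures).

d_o = 164 mm

τ_allow = 198/2.5 = 79.20 MPa.
For a hollow shaft τ = 16T/[πd_o³(1−k⁴)] with k = 0.46, so 1−k⁴ = 0.9552.
d_o³ = 16T/[π τ_allow (1−k⁴)] = 16×6.5600×10^7/(π×79.20×0.9552) = 4.416×10^6 mm³.
d_o = 164.1 mm.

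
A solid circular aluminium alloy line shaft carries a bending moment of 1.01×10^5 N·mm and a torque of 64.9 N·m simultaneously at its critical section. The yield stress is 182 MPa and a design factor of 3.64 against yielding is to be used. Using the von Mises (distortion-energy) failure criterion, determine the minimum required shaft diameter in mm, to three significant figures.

σ_allow = σ_y/n = 182/3.64 = 50.00 MPa.
For a solid shaft σ_b = 32M/(πd³) and τ = 16T/(πd³), so the von Mises stress is σ' = (16/πd³)·√(4M²+3T²).
√(4M²+3T²) = √(4×(101000)² + 3×(64900)²) = 231200 N·mm.
d³ = 16×231200/(π×50.00) = 23550 mm³.
d = 28.66 mm.

d = 28.7 mm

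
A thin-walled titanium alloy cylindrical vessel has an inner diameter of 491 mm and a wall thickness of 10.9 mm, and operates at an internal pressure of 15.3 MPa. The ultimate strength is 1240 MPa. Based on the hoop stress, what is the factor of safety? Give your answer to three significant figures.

σ_h = pD/(2t) = 15.3×491/(2×10.9) = 344.6 MPa.
n = 1240/344.6 = 3.598.

n = 3.60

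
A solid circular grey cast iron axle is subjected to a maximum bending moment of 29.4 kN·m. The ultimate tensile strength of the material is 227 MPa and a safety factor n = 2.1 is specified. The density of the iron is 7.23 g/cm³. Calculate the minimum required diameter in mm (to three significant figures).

d = 140 mm

σ_allow = 227/2.1 = 108.1 MPa.
For a solid circular section σ = 32M/(πd³), so d³ = 32M/(π σ_allow) = 32×2.9400×10^7/(π×108.1) = 2.770×10^6 mm³.
d = 140.4 mm.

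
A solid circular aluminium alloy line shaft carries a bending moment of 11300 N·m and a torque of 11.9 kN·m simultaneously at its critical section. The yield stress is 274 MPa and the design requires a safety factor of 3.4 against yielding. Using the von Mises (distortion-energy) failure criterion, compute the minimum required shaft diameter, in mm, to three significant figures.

σ_allow = σ_y/n = 274/3.4 = 80.59 MPa.
For a solid shaft σ_b = 32M/(πd³) and τ = 16T/(πd³), so the von Mises stress is σ' = (16/πd³)·√(4M²+3T²).
√(4M²+3T²) = √(4×(1.130×10^7)² + 3×(1.190×10^7)²) = 3.059×10^7 N·mm.
d³ = 16×3.059×10^7/(π×80.59) = 1.933×10^6 mm³.
d = 124.6 mm.

d = 125 mm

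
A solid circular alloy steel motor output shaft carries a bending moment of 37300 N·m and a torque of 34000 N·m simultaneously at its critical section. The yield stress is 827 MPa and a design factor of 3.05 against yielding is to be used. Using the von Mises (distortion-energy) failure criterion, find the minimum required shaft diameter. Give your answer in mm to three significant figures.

σ_allow = σ_y/n = 827/3.05 = 271.1 MPa.
For a solid shaft σ_b = 32M/(πd³) and τ = 16T/(πd³), so the von Mises stress is σ' = (16/πd³)·√(4M²+3T²).
√(4M²+3T²) = √(4×(3.730×10^7)² + 3×(3.400×10^7)²) = 9.504×10^7 N·mm.
d³ = 16×9.504×10^7/(π×271.1) = 1.785×10^6 mm³.
d = 121.3 mm.

d = 121 mm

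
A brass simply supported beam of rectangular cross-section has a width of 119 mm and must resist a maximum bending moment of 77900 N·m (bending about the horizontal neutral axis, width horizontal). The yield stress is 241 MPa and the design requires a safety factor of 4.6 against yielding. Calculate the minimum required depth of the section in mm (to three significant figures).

h = 274 mm

σ_allow = 241/4.6 = 52.39 MPa.
For a rectangular section σ = 6M/(bh²), so h² = 6M/(b σ_allow) = 6×7.7900×10^7/(119×52.39) = 74970 mm².
h = 273.8 mm.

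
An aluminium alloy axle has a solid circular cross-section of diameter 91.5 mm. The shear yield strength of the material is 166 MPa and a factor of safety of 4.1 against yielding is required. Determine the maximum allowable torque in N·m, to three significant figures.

T_allow = 6090 N·m

τ_allow = 166/4.1 = 40.49 MPa.
For a solid shaft T_allow = τ_allow·πd³/16; πd³/16 = π×91.5³/16 = 150400 mm³.
T_allow = 40.49×150400 = 6.090×10^6 N·mm = 6090 N·m.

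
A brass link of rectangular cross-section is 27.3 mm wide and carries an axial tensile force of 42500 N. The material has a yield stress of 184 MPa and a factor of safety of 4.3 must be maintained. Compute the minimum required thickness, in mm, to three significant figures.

σ_allow = 184/4.3 = 42.79 MPa.
Required area A = F/σ_allow = 42500/42.79 = 993.2 mm².
t = A/w = 993.2/27.3 = 36.38 mm.

t = 36.4 mm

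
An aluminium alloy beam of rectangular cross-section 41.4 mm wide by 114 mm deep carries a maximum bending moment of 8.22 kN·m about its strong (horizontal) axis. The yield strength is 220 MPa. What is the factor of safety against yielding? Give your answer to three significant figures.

Section modulus S = bh²/6 = 41.4×114²/6 = 89670 mm³.
σ = M/S = 8220000/89670 = 91.67 MPa.
n = 220/91.67 = 2.400.

n = 2.40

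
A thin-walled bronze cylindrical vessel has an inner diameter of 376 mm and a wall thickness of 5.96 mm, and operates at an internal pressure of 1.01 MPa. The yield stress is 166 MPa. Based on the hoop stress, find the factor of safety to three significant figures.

σ_h = pD/(2t) = 1.01×376/(2×5.96) = 31.86 MPa.
n = 166/31.86 = 5.210.

n = 5.21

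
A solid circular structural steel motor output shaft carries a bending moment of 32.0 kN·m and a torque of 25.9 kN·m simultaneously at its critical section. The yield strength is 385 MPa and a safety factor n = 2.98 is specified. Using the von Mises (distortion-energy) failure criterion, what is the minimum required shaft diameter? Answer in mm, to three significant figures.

σ_allow = σ_y/n = 385/2.98 = 129.2 MPa.
For a solid shaft σ_b = 32M/(πd³) and τ = 16T/(πd³), so the von Mises stress is σ' = (16/πd³)·√(4M²+3T²).
√(4M²+3T²) = √(4×(3.200×10^7)² + 3×(2.590×10^7)²) = 7.816×10^7 N·mm.
d³ = 16×7.816×10^7/(π×129.2) = 3.081×10^6 mm³.
d = 145.5 mm.

d = 146 mm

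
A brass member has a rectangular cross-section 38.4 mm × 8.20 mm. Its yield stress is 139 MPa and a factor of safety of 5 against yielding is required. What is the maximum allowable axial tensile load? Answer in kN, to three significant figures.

F_allow = 8.75 kN

σ_allow = 139/5 = 27.80 MPa.
A = 38.4×8.20 = 314.9 mm².
F_allow = σ_allow × A = 27.80×314.9 = 8754 N.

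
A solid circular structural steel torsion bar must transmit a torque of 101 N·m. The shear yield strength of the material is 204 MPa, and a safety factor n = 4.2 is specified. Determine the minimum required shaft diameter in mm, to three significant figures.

d = 22.0 mm

Allowable shear stress τ_allow = 204/4.2 = 48.57 MPa.
For a solid shaft τ = 16T/(πd³), so d³ = 16T/(π τ_allow) = 16×101000/(π×48.57) = 10590 mm³.
d = (10590)^(1/3) = 21.96 mm.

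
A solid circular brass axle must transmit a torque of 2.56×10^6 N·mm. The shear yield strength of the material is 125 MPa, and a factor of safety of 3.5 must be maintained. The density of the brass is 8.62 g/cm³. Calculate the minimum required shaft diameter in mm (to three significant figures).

d = 71.5 mm

Allowable shear stress τ_allow = 125/3.5 = 35.71 MPa.
For a solid shaft τ = 16T/(πd³), so d³ = 16T/(π τ_allow) = 16×2560000/(π×35.71) = 365100 mm³.
d = (365100)^(1/3) = 71.47 mm.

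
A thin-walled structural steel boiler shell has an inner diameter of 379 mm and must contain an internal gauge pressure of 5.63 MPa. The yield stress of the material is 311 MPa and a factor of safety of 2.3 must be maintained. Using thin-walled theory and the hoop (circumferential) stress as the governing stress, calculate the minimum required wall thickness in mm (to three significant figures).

σ_allow = 311/2.3 = 135.2 MPa.
Hoop stress σ_h = pD/(2t), so t = pD/(2σ_allow) = 5.63×379/(2×135.2) = 7.890 mm.

t = 7.89 mm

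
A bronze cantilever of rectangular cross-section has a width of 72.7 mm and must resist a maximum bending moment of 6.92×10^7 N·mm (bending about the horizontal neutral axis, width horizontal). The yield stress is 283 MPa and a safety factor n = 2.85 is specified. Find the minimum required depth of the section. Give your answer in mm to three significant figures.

σ_allow = 283/2.85 = 99.30 MPa.
For a rectangular section σ = 6M/(bh²), so h² = 6M/(b σ_allow) = 6×6.9200×10^7/(72.7×99.30) = 57520 mm².
h = 239.8 mm.

h = 240 mm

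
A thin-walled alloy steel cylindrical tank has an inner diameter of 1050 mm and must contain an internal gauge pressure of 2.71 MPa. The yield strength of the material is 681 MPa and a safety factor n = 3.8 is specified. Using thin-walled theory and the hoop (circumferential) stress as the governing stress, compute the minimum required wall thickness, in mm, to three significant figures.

σ_allow = 681/3.8 = 179.2 MPa.
Hoop stress σ_h = pD/(2t), so t = pD/(2σ_allow) = 2.71×1050/(2×179.2) = 7.939 mm.

t = 7.94 mm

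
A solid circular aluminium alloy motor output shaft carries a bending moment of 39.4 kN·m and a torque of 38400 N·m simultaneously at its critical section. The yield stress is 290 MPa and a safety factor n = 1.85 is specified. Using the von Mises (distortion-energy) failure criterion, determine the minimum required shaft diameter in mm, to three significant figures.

d = 150 mm

σ_allow = σ_y/n = 290/1.85 = 156.8 MPa.
For a solid shaft σ_b = 32M/(πd³) and τ = 16T/(πd³), so the von Mises stress is σ' = (16/πd³)·√(4M²+3T²).
√(4M²+3T²) = √(4×(3.940×10^7)² + 3×(3.840×10^7)²) = 1.031×10^8 N·mm.
d³ = 16×1.031×10^8/(π×156.8) = 3.350×10^6 mm³.
d = 149.6 mm.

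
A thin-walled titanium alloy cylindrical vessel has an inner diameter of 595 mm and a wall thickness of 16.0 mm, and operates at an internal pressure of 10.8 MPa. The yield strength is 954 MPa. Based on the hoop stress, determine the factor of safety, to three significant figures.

σ_h = pD/(2t) = 10.8×595/(2×16.0) = 200.8 MPa.
n = 954/200.8 = 4.751.

n = 4.75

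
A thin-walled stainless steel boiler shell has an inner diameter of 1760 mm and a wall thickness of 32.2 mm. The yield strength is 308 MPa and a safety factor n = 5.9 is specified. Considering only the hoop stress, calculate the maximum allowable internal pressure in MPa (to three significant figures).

p_allow = 1.91 MPa

σ_allow = 308/5.9 = 52.20 MPa.
σ_h = pD/(2t) → p_allow = 2σ_allow t/D = 2×52.20×32.2/1760 = 1.910 MPa.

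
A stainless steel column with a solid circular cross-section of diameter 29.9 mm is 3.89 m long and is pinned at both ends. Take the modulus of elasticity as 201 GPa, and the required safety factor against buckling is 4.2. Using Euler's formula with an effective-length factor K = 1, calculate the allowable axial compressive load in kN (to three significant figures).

I = πd⁴/64 = π×29.9⁴/64 = 39230 mm⁴.
Effective length L_e = KL = 1×3.89 m = 3890 mm.
Euler critical load P_cr = π²EI/L_e² = π²×201000×39230/3890² = 5143 N.
P_allow = P_cr/n = 5143/4.2 = 1225 N.

P_allow = 1.22 kN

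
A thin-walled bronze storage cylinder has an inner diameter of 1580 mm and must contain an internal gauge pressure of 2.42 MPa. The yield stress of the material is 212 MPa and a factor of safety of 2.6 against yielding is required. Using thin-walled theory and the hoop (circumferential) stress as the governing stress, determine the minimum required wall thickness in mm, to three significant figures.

t = 23.4 mm

σ_allow = 212/2.6 = 81.54 MPa.
Hoop stress σ_h = pD/(2t), so t = pD/(2σ_allow) = 2.42×1580/(2×81.54) = 23.45 mm.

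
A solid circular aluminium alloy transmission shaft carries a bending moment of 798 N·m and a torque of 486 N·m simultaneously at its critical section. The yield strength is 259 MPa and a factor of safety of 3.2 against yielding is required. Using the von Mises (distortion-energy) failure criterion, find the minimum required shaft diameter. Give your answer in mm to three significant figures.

σ_allow = σ_y/n = 259/3.2 = 80.94 MPa.
For a solid shaft σ_b = 32M/(πd³) and τ = 16T/(πd³), so the von Mises stress is σ' = (16/πd³)·√(4M²+3T²).
√(4M²+3T²) = √(4×(798000)² + 3×(486000)²) = 1.804×10^6 N·mm.
d³ = 16×1.804×10^6/(π×80.94) = 113500 mm³.
d = 48.42 mm.

d = 48.4 mm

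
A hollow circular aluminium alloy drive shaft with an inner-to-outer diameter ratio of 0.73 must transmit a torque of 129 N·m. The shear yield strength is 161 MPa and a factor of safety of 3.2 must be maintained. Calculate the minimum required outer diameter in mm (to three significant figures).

d_o = 26.3 mm

τ_allow = 161/3.2 = 50.31 MPa.
For a hollow shaft τ = 16T/[πd_o³(1−k⁴)] with k = 0.73, so 1−k⁴ = 0.7160.
d_o³ = 16T/[π τ_allow (1−k⁴)] = 16×129000/(π×50.31×0.7160) = 18240 mm³.
d_o = 26.32 mm.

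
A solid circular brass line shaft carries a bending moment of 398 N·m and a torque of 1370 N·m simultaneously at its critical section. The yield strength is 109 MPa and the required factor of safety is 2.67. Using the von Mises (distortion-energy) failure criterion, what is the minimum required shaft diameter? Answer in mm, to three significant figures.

d = 67.8 mm

σ_allow = σ_y/n = 109/2.67 = 40.82 MPa.
For a solid shaft σ_b = 32M/(πd³) and τ = 16T/(πd³), so the von Mises stress is σ' = (16/πd³)·√(4M²+3T²).
√(4M²+3T²) = √(4×(398000)² + 3×(1.370×10^6)²) = 2.503×10^6 N·mm.
d³ = 16×2.503×10^6/(π×40.82) = 312200 mm³.
d = 67.84 mm.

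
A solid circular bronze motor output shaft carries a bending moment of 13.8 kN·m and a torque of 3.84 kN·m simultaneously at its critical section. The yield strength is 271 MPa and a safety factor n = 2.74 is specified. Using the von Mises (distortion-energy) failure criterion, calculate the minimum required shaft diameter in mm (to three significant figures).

σ_allow = σ_y/n = 271/2.74 = 98.91 MPa.
For a solid shaft σ_b = 32M/(πd³) and τ = 16T/(πd³), so the von Mises stress is σ' = (16/πd³)·√(4M²+3T²).
√(4M²+3T²) = √(4×(1.380×10^7)² + 3×(3.840×10^6)²) = 2.839×10^7 N·mm.
d³ = 16×2.839×10^7/(π×98.91) = 1.462×10^6 mm³.
d = 113.5 mm.

d = 113 mm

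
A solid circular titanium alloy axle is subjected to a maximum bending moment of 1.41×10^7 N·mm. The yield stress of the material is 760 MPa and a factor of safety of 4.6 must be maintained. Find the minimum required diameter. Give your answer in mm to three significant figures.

d = 95.4 mm

σ_allow = 760/4.6 = 165.2 MPa.
For a solid circular section σ = 32M/(πd³), so d³ = 32M/(π σ_allow) = 32×1.4100×10^7/(π×165.2) = 869300 mm³.
d = 95.44 mm.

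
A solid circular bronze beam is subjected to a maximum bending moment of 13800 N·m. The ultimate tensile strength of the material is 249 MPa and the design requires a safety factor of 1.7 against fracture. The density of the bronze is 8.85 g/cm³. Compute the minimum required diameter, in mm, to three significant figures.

d = 98.6 mm

σ_allow = 249/1.7 = 146.5 MPa.
For a solid circular section σ = 32M/(πd³), so d³ = 32M/(π σ_allow) = 32×1.3800×10^7/(π×146.5) = 959700 mm³.
d = 98.64 mm.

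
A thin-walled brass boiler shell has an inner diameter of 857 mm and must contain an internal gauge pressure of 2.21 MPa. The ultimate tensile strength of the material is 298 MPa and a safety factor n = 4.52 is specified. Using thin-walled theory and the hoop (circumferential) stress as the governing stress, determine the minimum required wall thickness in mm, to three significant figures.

σ_allow = 298/4.52 = 65.93 MPa.
Hoop stress σ_h = pD/(2t), so t = pD/(2σ_allow) = 2.21×857/(2×65.93) = 14.36 mm.

t = 14.4 mm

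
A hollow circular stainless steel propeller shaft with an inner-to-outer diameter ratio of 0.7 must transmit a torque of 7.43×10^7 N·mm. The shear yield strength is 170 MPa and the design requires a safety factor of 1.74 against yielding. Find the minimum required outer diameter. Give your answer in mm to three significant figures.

τ_allow = 170/1.74 = 97.70 MPa.
For a hollow shaft τ = 16T/[πd_o³(1−k⁴)] with k = 0.7, so 1−k⁴ = 0.7599.
d_o³ = 16T/[π τ_allow (1−k⁴)] = 16×7.4300×10^7/(π×97.70×0.7599) = 5.097×10^6 mm³.
d_o = 172.1 mm.

d_o = 172 mm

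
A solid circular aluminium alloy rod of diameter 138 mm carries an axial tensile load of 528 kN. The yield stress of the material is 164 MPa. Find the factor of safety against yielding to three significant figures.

n = 4.65

A = πd²/4 = 14960 mm².
σ = F/A = 528000/14960 = 35.30 MPa.
n = 164/35.30 = 4.646.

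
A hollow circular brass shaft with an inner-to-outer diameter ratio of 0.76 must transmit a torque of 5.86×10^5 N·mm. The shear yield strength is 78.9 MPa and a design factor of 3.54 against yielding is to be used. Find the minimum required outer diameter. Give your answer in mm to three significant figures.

τ_allow = 78.9/3.54 = 22.29 MPa.
For a hollow shaft τ = 16T/[πd_o³(1−k⁴)] with k = 0.76, so 1−k⁴ = 0.6664.
d_o³ = 16T/[π τ_allow (1−k⁴)] = 16×586000/(π×22.29×0.6664) = 200900 mm³.
d_o = 58.57 mm.

d_o = 58.6 mm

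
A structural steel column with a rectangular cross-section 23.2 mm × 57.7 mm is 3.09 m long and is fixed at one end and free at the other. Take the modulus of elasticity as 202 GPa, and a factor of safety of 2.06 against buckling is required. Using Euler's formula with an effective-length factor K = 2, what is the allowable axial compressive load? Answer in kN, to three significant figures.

P_allow = 1.52 kN

Buckling occurs about the weak axis: I_min = h·b³/12 = 57.7×23.2³/12 = 60040 mm⁴ (b = 23.2 mm is the smaller dimension).
Effective length L_e = KL = 2×3.09 m = 6180 mm.
Euler critical load P_cr = π²EI/L_e² = π²×202000×60040/6180² = 3134 N.
P_allow = P_cr/n = 3134/2.06 = 1521 N.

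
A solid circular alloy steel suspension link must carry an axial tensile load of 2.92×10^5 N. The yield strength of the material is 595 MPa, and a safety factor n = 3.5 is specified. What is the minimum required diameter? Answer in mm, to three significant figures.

d = 46.8 mm

Allowable stress σ_allow = 595/3.5 = 170.0 MPa.
Required area A = F/σ_allow = 292000/170.0 = 1718 mm².
A = πd²/4 → d = √(4A/π) = 46.77 mm.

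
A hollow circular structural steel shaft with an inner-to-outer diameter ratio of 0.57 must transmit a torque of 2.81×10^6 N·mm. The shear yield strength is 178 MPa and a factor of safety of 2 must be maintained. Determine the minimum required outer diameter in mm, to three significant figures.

τ_allow = 178/2 = 89.00 MPa.
For a hollow shaft τ = 16T/[πd_o³(1−k⁴)] with k = 0.57, so 1−k⁴ = 0.8944.
d_o³ = 16T/[π τ_allow (1−k⁴)] = 16×2810000/(π×89.00×0.8944) = 179800 mm³.
d_o = 56.44 mm.

d_o = 56.4 mm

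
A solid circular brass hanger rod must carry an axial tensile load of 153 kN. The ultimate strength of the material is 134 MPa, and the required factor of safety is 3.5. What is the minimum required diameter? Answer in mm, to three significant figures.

d = 71.3 mm

Allowable stress σ_allow = 134/3.5 = 38.29 MPa.
Required area A = F/σ_allow = 153000/38.29 = 3996 mm².
A = πd²/4 → d = √(4A/π) = 71.33 mm.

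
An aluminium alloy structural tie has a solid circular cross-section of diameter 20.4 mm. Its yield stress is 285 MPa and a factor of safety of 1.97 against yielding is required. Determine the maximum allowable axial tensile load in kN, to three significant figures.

F_allow = 47.3 kN

σ_allow = 285/1.97 = 144.7 MPa.
A = πd²/4 = π×20.4²/4 = 326.9 mm².
F_allow = σ_allow × A = 144.7×326.9 = 47290 N.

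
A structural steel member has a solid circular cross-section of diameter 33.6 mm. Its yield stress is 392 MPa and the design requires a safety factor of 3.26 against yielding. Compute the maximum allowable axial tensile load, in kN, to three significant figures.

F_allow = 107 kN

σ_allow = 392/3.26 = 120.2 MPa.
A = πd²/4 = π×33.6²/4 = 886.7 mm².
F_allow = σ_allow × A = 120.2×886.7 = 106600 N.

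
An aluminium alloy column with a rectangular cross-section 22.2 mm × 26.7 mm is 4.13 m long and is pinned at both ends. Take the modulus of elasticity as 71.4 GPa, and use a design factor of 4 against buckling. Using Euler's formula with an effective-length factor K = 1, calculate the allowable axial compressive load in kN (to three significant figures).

P_allow = 0.251 kN

Buckling occurs about the weak axis: I_min = h·b³/12 = 26.7×22.2³/12 = 24340 mm⁴ (b = 22.2 mm is the smaller dimension).
Effective length L_e = KL = 1×4.13 m = 4130 mm.
Euler critical load P_cr = π²EI/L_e² = π²×71400×24340/4130² = 1006 N.
P_allow = P_cr/n = 1006/4 = 251.4 N.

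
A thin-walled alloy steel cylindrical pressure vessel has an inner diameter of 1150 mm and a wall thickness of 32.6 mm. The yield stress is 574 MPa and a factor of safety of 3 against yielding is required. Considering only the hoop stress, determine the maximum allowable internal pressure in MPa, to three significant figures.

p_allow = 10.8 MPa

σ_allow = 574/3 = 191.3 MPa.
σ_h = pD/(2t) → p_allow = 2σ_allow t/D = 2×191.3×32.6/1150 = 10.85 MPa.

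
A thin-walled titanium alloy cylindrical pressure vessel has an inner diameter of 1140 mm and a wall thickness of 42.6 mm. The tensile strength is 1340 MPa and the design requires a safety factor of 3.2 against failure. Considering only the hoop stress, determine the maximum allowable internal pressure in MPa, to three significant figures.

p_allow = 31.3 MPa

σ_allow = 1340/3.2 = 418.8 MPa.
σ_h = pD/(2t) → p_allow = 2σ_allow t/D = 2×418.8×42.6/1140 = 31.30 MPa.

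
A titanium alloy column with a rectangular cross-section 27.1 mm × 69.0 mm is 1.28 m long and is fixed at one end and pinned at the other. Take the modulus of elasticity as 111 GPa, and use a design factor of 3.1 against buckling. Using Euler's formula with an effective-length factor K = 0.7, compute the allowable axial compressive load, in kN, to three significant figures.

Buckling occurs about the weak axis: I_min = h·b³/12 = 69.0×27.1³/12 = 114400 mm⁴ (b = 27.1 mm is the smaller dimension).
Effective length L_e = KL = 0.7×1.28 m = 896.0 mm.
Euler critical load P_cr = π²EI/L_e² = π²×111000×114400/896.0² = 156200 N.
P_allow = P_cr/n = 156200/3.1 = 50380 N.

P_allow = 50.4 kN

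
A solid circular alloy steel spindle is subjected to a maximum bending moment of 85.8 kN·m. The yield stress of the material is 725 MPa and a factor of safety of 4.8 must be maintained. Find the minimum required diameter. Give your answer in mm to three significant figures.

σ_allow = 725/4.8 = 151.0 MPa.
For a solid circular section σ = 32M/(πd³), so d³ = 32M/(π σ_allow) = 32×8.5800×10^7/(π×151.0) = 5.786×10^6 mm³.
d = 179.5 mm.

d = 180 mm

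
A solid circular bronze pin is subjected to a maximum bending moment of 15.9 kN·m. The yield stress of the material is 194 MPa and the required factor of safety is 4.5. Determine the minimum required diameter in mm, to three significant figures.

σ_allow = 194/4.5 = 43.11 MPa.
For a solid circular section σ = 32M/(πd³), so d³ = 32M/(π σ_allow) = 32×1.5900×10^7/(π×43.11) = 3.757×10^6 mm³.
d = 155.5 mm.

d = 155 mm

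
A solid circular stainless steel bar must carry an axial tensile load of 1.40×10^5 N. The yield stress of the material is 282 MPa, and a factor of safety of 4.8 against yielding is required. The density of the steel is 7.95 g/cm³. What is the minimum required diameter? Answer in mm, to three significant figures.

Allowable stress σ_allow = 282/4.8 = 58.75 MPa.
Required area A = F/σ_allow = 140000/58.75 = 2383 mm².
A = πd²/4 → d = √(4A/π) = 55.08 mm.

d = 55.1 mm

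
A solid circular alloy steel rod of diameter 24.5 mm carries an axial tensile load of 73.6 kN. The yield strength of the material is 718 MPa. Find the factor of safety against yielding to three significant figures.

n = 4.60

A = πd²/4 = 471.4 mm².
σ = F/A = 73600/471.4 = 156.1 MPa.
n = 718/156.1 = 4.599.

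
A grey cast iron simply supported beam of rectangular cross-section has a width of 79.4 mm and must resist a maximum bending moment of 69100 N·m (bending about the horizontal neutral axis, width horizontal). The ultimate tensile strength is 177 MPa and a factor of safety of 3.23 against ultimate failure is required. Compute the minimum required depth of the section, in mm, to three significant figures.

h = 309 mm

σ_allow = 177/3.23 = 54.80 MPa.
For a rectangular section σ = 6M/(bh²), so h² = 6M/(b σ_allow) = 6×6.9100×10^7/(79.4×54.80) = 95290 mm².
h = 308.7 mm.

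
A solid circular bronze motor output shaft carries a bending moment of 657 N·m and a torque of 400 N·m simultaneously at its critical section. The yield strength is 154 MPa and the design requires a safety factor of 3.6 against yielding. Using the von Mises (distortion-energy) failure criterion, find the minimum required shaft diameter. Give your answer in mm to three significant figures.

d = 56.1 mm

σ_allow = σ_y/n = 154/3.6 = 42.78 MPa.
For a solid shaft σ_b = 32M/(πd³) and τ = 16T/(πd³), so the von Mises stress is σ' = (16/πd³)·√(4M²+3T²).
√(4M²+3T²) = √(4×(657000)² + 3×(400000)²) = 1.485×10^6 N·mm.
d³ = 16×1.485×10^6/(π×42.78) = 176900 mm³.
d = 56.13 mm.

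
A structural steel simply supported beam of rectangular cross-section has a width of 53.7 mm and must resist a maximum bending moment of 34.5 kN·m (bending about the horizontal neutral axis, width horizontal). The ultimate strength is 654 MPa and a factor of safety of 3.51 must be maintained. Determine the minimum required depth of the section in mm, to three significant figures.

h = 144 mm

σ_allow = 654/3.51 = 186.3 MPa.
For a rectangular section σ = 6M/(bh²), so h² = 6M/(b σ_allow) = 6×3.4500×10^7/(53.7×186.3) = 20690 mm².
h = 143.8 mm.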